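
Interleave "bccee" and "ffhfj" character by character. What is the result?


Interleaving "bccee" and "ffhfj":
  Position 0: 'b' from first, 'f' from second => "bf"
  Position 1: 'c' from first, 'f' from second => "cf"
  Position 2: 'c' from first, 'h' from second => "ch"
  Position 3: 'e' from first, 'f' from second => "ef"
  Position 4: 'e' from first, 'j' from second => "ej"
Result: bfcfchefej

bfcfchefej


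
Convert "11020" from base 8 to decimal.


Input: "11020" in base 8
Positional expansion:
  Digit '1' (value 1) x 8^4 = 4096
  Digit '1' (value 1) x 8^3 = 512
  Digit '0' (value 0) x 8^2 = 0
  Digit '2' (value 2) x 8^1 = 16
  Digit '0' (value 0) x 8^0 = 0
Sum = 4624

4624


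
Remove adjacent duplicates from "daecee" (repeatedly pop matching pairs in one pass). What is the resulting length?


Input: daecee
Stack-based adjacent duplicate removal:
  Read 'd': push. Stack: d
  Read 'a': push. Stack: da
  Read 'e': push. Stack: dae
  Read 'c': push. Stack: daec
  Read 'e': push. Stack: daece
  Read 'e': matches stack top 'e' => pop. Stack: daec
Final stack: "daec" (length 4)

4


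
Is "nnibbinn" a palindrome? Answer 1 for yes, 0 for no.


Input: nnibbinn
Reversed: nnibbinn
  Compare pos 0 ('n') with pos 7 ('n'): match
  Compare pos 1 ('n') with pos 6 ('n'): match
  Compare pos 2 ('i') with pos 5 ('i'): match
  Compare pos 3 ('b') with pos 4 ('b'): match
Result: palindrome

1


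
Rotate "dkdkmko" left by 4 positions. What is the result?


Input: "dkdkmko", rotate left by 4
First 4 characters: "dkdk"
Remaining characters: "mko"
Concatenate remaining + first: "mko" + "dkdk" = "mkodkdk"

mkodkdk


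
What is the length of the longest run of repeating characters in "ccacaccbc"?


Input: "ccacaccbc"
Scanning for longest run:
  Position 1 ('c'): continues run of 'c', length=2
  Position 2 ('a'): new char, reset run to 1
  Position 3 ('c'): new char, reset run to 1
  Position 4 ('a'): new char, reset run to 1
  Position 5 ('c'): new char, reset run to 1
  Position 6 ('c'): continues run of 'c', length=2
  Position 7 ('b'): new char, reset run to 1
  Position 8 ('c'): new char, reset run to 1
Longest run: 'c' with length 2

2


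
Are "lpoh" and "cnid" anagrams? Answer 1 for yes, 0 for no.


Strings: "lpoh", "cnid"
Sorted first:  hlop
Sorted second: cdin
Differ at position 0: 'h' vs 'c' => not anagrams

0


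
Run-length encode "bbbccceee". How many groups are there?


Input: bbbccceee
Scanning for consecutive runs:
  Group 1: 'b' x 3 (positions 0-2)
  Group 2: 'c' x 3 (positions 3-5)
  Group 3: 'e' x 3 (positions 6-8)
Total groups: 3

3


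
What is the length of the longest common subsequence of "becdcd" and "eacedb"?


LCS of "becdcd" and "eacedb"
DP table:
           e    a    c    e    d    b
      0    0    0    0    0    0    0
  b   0    0    0    0    0    0    1
  e   0    1    1    1    1    1    1
  c   0    1    1    2    2    2    2
  d   0    1    1    2    2    3    3
  c   0    1    1    2    2    3    3
  d   0    1    1    2    2    3    3
LCS length = dp[6][6] = 3

3


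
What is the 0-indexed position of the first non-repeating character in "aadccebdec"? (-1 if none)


Input: aadccebdec
Character frequencies:
  'a': 2
  'b': 1
  'c': 3
  'd': 2
  'e': 2
Scanning left to right for freq == 1:
  Position 0 ('a'): freq=2, skip
  Position 1 ('a'): freq=2, skip
  Position 2 ('d'): freq=2, skip
  Position 3 ('c'): freq=3, skip
  Position 4 ('c'): freq=3, skip
  Position 5 ('e'): freq=2, skip
  Position 6 ('b'): unique! => answer = 6

6


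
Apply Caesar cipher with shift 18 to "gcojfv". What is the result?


Caesar cipher: shift "gcojfv" by 18
  'g' (pos 6) + 18 = pos 24 = 'y'
  'c' (pos 2) + 18 = pos 20 = 'u'
  'o' (pos 14) + 18 = pos 6 = 'g'
  'j' (pos 9) + 18 = pos 1 = 'b'
  'f' (pos 5) + 18 = pos 23 = 'x'
  'v' (pos 21) + 18 = pos 13 = 'n'
Result: yugbxn

yugbxn


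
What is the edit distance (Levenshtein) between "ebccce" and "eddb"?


Computing edit distance: "ebccce" -> "eddb"
DP table:
           e    d    d    b
      0    1    2    3    4
  e   1    0    1    2    3
  b   2    1    1    2    2
  c   3    2    2    2    3
  c   4    3    3    3    3
  c   5    4    4    4    4
  e   6    5    5    5    5
Edit distance = dp[6][4] = 5

5


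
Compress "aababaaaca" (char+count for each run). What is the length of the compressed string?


Input: aababaaaca
Runs:
  'a' x 2 => "a2"
  'b' x 1 => "b1"
  'a' x 1 => "a1"
  'b' x 1 => "b1"
  'a' x 3 => "a3"
  'c' x 1 => "c1"
  'a' x 1 => "a1"
Compressed: "a2b1a1b1a3c1a1"
Compressed length: 14

14


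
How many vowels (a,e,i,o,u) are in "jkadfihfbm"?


Input: jkadfihfbm
Checking each character:
  'j' at position 0: consonant
  'k' at position 1: consonant
  'a' at position 2: vowel (running total: 1)
  'd' at position 3: consonant
  'f' at position 4: consonant
  'i' at position 5: vowel (running total: 2)
  'h' at position 6: consonant
  'f' at position 7: consonant
  'b' at position 8: consonant
  'm' at position 9: consonant
Total vowels: 2

2


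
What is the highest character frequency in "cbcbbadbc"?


Input: cbcbbadbc
Character counts:
  'a': 1
  'b': 4
  'c': 3
  'd': 1
Maximum frequency: 4

4


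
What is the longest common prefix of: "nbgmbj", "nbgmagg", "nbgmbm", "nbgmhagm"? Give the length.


Words: nbgmbj, nbgmagg, nbgmbm, nbgmhagm
  Position 0: all 'n' => match
  Position 1: all 'b' => match
  Position 2: all 'g' => match
  Position 3: all 'm' => match
  Position 4: ('b', 'a', 'b', 'h') => mismatch, stop
LCP = "nbgm" (length 4)

4


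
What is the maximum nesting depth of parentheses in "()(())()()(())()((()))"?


Input: "()(())()()(())()((()))"
Tracking depth:
  Position 0 '(': depth becomes 1
  Position 1 ')': depth becomes 0
  Position 2 '(': depth becomes 1
  Position 3 '(': depth becomes 2
  Position 4 ')': depth becomes 1
  Position 5 ')': depth becomes 0
  Position 6 '(': depth becomes 1
  Position 7 ')': depth becomes 0
  Position 8 '(': depth becomes 1
  Position 9 ')': depth becomes 0
  Position 10 '(': depth becomes 1
  Position 11 '(': depth becomes 2
  Position 12 ')': depth becomes 1
  Position 13 ')': depth becomes 0
  Position 14 '(': depth becomes 1
  Position 15 ')': depth becomes 0
  Position 16 '(': depth becomes 1
  Position 17 '(': depth becomes 2
  Position 18 '(': depth becomes 3
  Position 19 ')': depth becomes 2
  Position 20 ')': depth becomes 1
  Position 21 ')': depth becomes 0
Maximum depth reached: 3

3


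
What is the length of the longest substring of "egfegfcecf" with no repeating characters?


Input: "egfegfcecf"
Sliding window (track last position of each char):
  Position 0 ('e'): window [0,0] length 1 -- new best
  Position 1 ('g'): window [0,1] length 2 -- new best
  Position 2 ('f'): window [0,2] length 3 -- new best
  Position 3 ('e'): repeat (last at 0), move window start to 1
  Position 3 ('e'): window [1,3] length 3
  Position 4 ('g'): repeat (last at 1), move window start to 2
  Position 4 ('g'): window [2,4] length 3
  Position 5 ('f'): repeat (last at 2), move window start to 3
  Position 5 ('f'): window [3,5] length 3
  Position 6 ('c'): window [3,6] length 4 -- new best
  Position 7 ('e'): repeat (last at 3), move window start to 4
  Position 7 ('e'): window [4,7] length 4
  Position 8 ('c'): repeat (last at 6), move window start to 7
  Position 8 ('c'): window [7,8] length 2
  Position 9 ('f'): window [7,9] length 3
Longest substring with no repeats: "egfc" with length 4

4


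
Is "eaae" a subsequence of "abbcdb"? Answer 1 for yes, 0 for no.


Check if "eaae" is a subsequence of "abbcdb"
Greedy scan:
  Position 0 ('a'): no match needed
  Position 1 ('b'): no match needed
  Position 2 ('b'): no match needed
  Position 3 ('c'): no match needed
  Position 4 ('d'): no match needed
  Position 5 ('b'): no match needed
Only matched 0/4 characters => not a subsequence

0


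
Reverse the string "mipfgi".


Input: mipfgi
Reading characters right to left:
  Position 5: 'i'
  Position 4: 'g'
  Position 3: 'f'
  Position 2: 'p'
  Position 1: 'i'
  Position 0: 'm'
Reversed: igfpim

igfpim


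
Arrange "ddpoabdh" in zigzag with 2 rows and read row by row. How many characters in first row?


Zigzag "ddpoabdh" into 2 rows:
Placing characters:
  'd' => row 0
  'd' => row 1
  'p' => row 0
  'o' => row 1
  'a' => row 0
  'b' => row 1
  'd' => row 0
  'h' => row 1
Rows:
  Row 0: "dpad"
  Row 1: "dobh"
First row length: 4

4


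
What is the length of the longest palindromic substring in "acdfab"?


Input: "acdfab"
Checking substrings for palindromes:
  No multi-char palindromic substrings found
Longest palindromic substring: "a" with length 1

1


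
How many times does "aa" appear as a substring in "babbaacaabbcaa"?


Searching for "aa" in "babbaacaabbcaa"
Scanning each position:
  Position 0: "ba" => no
  Position 1: "ab" => no
  Position 2: "bb" => no
  Position 3: "ba" => no
  Position 4: "aa" => MATCH
  Position 5: "ac" => no
  Position 6: "ca" => no
  Position 7: "aa" => MATCH
  Position 8: "ab" => no
  Position 9: "bb" => no
  Position 10: "bc" => no
  Position 11: "ca" => no
  Position 12: "aa" => MATCH
Total occurrences: 3

3


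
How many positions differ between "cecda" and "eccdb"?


Comparing "cecda" and "eccdb" position by position:
  Position 0: 'c' vs 'e' => DIFFER
  Position 1: 'e' vs 'c' => DIFFER
  Position 2: 'c' vs 'c' => same
  Position 3: 'd' vs 'd' => same
  Position 4: 'a' vs 'b' => DIFFER
Positions that differ: 3

3


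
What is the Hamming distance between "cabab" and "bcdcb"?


Comparing "cabab" and "bcdcb" position by position:
  Position 0: 'c' vs 'b' => differ
  Position 1: 'a' vs 'c' => differ
  Position 2: 'b' vs 'd' => differ
  Position 3: 'a' vs 'c' => differ
  Position 4: 'b' vs 'b' => same
Total differences (Hamming distance): 4

4


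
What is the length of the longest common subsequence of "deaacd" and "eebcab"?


LCS of "deaacd" and "eebcab"
DP table:
           e    e    b    c    a    b
      0    0    0    0    0    0    0
  d   0    0    0    0    0    0    0
  e   0    1    1    1    1    1    1
  a   0    1    1    1    1    2    2
  a   0    1    1    1    1    2    2
  c   0    1    1    1    2    2    2
  d   0    1    1    1    2    2    2
LCS length = dp[6][6] = 2

2


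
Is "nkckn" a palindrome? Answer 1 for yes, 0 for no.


Input: nkckn
Reversed: nkckn
  Compare pos 0 ('n') with pos 4 ('n'): match
  Compare pos 1 ('k') with pos 3 ('k'): match
Result: palindrome

1


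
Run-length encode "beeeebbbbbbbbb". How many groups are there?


Input: beeeebbbbbbbbb
Scanning for consecutive runs:
  Group 1: 'b' x 1 (positions 0-0)
  Group 2: 'e' x 4 (positions 1-4)
  Group 3: 'b' x 9 (positions 5-13)
Total groups: 3

3


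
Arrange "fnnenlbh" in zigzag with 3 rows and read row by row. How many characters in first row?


Zigzag "fnnenlbh" into 3 rows:
Placing characters:
  'f' => row 0
  'n' => row 1
  'n' => row 2
  'e' => row 1
  'n' => row 0
  'l' => row 1
  'b' => row 2
  'h' => row 1
Rows:
  Row 0: "fn"
  Row 1: "nelh"
  Row 2: "nb"
First row length: 2

2


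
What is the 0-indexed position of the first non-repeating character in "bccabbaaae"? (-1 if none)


Input: bccabbaaae
Character frequencies:
  'a': 4
  'b': 3
  'c': 2
  'e': 1
Scanning left to right for freq == 1:
  Position 0 ('b'): freq=3, skip
  Position 1 ('c'): freq=2, skip
  Position 2 ('c'): freq=2, skip
  Position 3 ('a'): freq=4, skip
  Position 4 ('b'): freq=3, skip
  Position 5 ('b'): freq=3, skip
  Position 6 ('a'): freq=4, skip
  Position 7 ('a'): freq=4, skip
  Position 8 ('a'): freq=4, skip
  Position 9 ('e'): unique! => answer = 9

9


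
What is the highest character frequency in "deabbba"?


Input: deabbba
Character counts:
  'a': 2
  'b': 3
  'd': 1
  'e': 1
Maximum frequency: 3

3


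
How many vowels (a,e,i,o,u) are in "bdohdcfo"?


Input: bdohdcfo
Checking each character:
  'b' at position 0: consonant
  'd' at position 1: consonant
  'o' at position 2: vowel (running total: 1)
  'h' at position 3: consonant
  'd' at position 4: consonant
  'c' at position 5: consonant
  'f' at position 6: consonant
  'o' at position 7: vowel (running total: 2)
Total vowels: 2

2


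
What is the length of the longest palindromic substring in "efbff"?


Input: "efbff"
Checking substrings for palindromes:
  [1:4] "fbf" (len 3) => palindrome
  [3:5] "ff" (len 2) => palindrome
Longest palindromic substring: "fbf" with length 3

3


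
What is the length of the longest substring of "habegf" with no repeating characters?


Input: "habegf"
Sliding window (track last position of each char):
  Position 0 ('h'): window [0,0] length 1 -- new best
  Position 1 ('a'): window [0,1] length 2 -- new best
  Position 2 ('b'): window [0,2] length 3 -- new best
  Position 3 ('e'): window [0,3] length 4 -- new best
  Position 4 ('g'): window [0,4] length 5 -- new best
  Position 5 ('f'): window [0,5] length 6 -- new best
Longest substring with no repeats: "habegf" with length 6

6


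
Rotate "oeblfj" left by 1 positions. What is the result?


Input: "oeblfj", rotate left by 1
First 1 characters: "o"
Remaining characters: "eblfj"
Concatenate remaining + first: "eblfj" + "o" = "eblfjo"

eblfjo


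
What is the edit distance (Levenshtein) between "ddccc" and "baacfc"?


Computing edit distance: "ddccc" -> "baacfc"
DP table:
           b    a    a    c    f    c
      0    1    2    3    4    5    6
  d   1    1    2    3    4    5    6
  d   2    2    2    3    4    5    6
  c   3    3    3    3    3    4    5
  c   4    4    4    4    3    4    4
  c   5    5    5    5    4    4    4
Edit distance = dp[5][6] = 4

4


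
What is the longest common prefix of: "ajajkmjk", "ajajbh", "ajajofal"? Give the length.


Words: ajajkmjk, ajajbh, ajajofal
  Position 0: all 'a' => match
  Position 1: all 'j' => match
  Position 2: all 'a' => match
  Position 3: all 'j' => match
  Position 4: ('k', 'b', 'o') => mismatch, stop
LCP = "ajaj" (length 4)

4


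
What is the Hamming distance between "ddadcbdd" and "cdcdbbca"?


Comparing "ddadcbdd" and "cdcdbbca" position by position:
  Position 0: 'd' vs 'c' => differ
  Position 1: 'd' vs 'd' => same
  Position 2: 'a' vs 'c' => differ
  Position 3: 'd' vs 'd' => same
  Position 4: 'c' vs 'b' => differ
  Position 5: 'b' vs 'b' => same
  Position 6: 'd' vs 'c' => differ
  Position 7: 'd' vs 'a' => differ
Total differences (Hamming distance): 5

5


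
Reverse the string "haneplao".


Input: haneplao
Reading characters right to left:
  Position 7: 'o'
  Position 6: 'a'
  Position 5: 'l'
  Position 4: 'p'
  Position 3: 'e'
  Position 2: 'n'
  Position 1: 'a'
  Position 0: 'h'
Reversed: oalpenah

oalpenah


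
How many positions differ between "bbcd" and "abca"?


Comparing "bbcd" and "abca" position by position:
  Position 0: 'b' vs 'a' => DIFFER
  Position 1: 'b' vs 'b' => same
  Position 2: 'c' vs 'c' => same
  Position 3: 'd' vs 'a' => DIFFER
Positions that differ: 2

2


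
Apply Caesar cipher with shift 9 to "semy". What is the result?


Caesar cipher: shift "semy" by 9
  's' (pos 18) + 9 = pos 1 = 'b'
  'e' (pos 4) + 9 = pos 13 = 'n'
  'm' (pos 12) + 9 = pos 21 = 'v'
  'y' (pos 24) + 9 = pos 7 = 'h'
Result: bnvh

bnvh


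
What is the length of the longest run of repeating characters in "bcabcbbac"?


Input: "bcabcbbac"
Scanning for longest run:
  Position 1 ('c'): new char, reset run to 1
  Position 2 ('a'): new char, reset run to 1
  Position 3 ('b'): new char, reset run to 1
  Position 4 ('c'): new char, reset run to 1
  Position 5 ('b'): new char, reset run to 1
  Position 6 ('b'): continues run of 'b', length=2
  Position 7 ('a'): new char, reset run to 1
  Position 8 ('c'): new char, reset run to 1
Longest run: 'b' with length 2

2


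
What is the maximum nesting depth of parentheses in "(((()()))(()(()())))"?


Input: "(((()()))(()(()())))"
Tracking depth:
  Position 0 '(': depth becomes 1
  Position 1 '(': depth becomes 2
  Position 2 '(': depth becomes 3
  Position 3 '(': depth becomes 4
  Position 4 ')': depth becomes 3
  Position 5 '(': depth becomes 4
  Position 6 ')': depth becomes 3
  Position 7 ')': depth becomes 2
  Position 8 ')': depth becomes 1
  Position 9 '(': depth becomes 2
  Position 10 '(': depth becomes 3
  Position 11 ')': depth becomes 2
  Position 12 '(': depth becomes 3
  Position 13 '(': depth becomes 4
  Position 14 ')': depth becomes 3
  Position 15 '(': depth becomes 4
  Position 16 ')': depth becomes 3
  Position 17 ')': depth becomes 2
  Position 18 ')': depth becomes 1
  Position 19 ')': depth becomes 0
Maximum depth reached: 4

4


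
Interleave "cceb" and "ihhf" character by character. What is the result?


Interleaving "cceb" and "ihhf":
  Position 0: 'c' from first, 'i' from second => "ci"
  Position 1: 'c' from first, 'h' from second => "ch"
  Position 2: 'e' from first, 'h' from second => "eh"
  Position 3: 'b' from first, 'f' from second => "bf"
Result: cichehbf

cichehbf


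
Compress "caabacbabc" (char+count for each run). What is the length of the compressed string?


Input: caabacbabc
Runs:
  'c' x 1 => "c1"
  'a' x 2 => "a2"
  'b' x 1 => "b1"
  'a' x 1 => "a1"
  'c' x 1 => "c1"
  'b' x 1 => "b1"
  'a' x 1 => "a1"
  'b' x 1 => "b1"
  'c' x 1 => "c1"
Compressed: "c1a2b1a1c1b1a1b1c1"
Compressed length: 18

18


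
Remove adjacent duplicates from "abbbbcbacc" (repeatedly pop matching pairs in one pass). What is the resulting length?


Input: abbbbcbacc
Stack-based adjacent duplicate removal:
  Read 'a': push. Stack: a
  Read 'b': push. Stack: ab
  Read 'b': matches stack top 'b' => pop. Stack: a
  Read 'b': push. Stack: ab
  Read 'b': matches stack top 'b' => pop. Stack: a
  Read 'c': push. Stack: ac
  Read 'b': push. Stack: acb
  Read 'a': push. Stack: acba
  Read 'c': push. Stack: acbac
  Read 'c': matches stack top 'c' => pop. Stack: acba
Final stack: "acba" (length 4)

4


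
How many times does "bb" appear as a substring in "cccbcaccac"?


Searching for "bb" in "cccbcaccac"
Scanning each position:
  Position 0: "cc" => no
  Position 1: "cc" => no
  Position 2: "cb" => no
  Position 3: "bc" => no
  Position 4: "ca" => no
  Position 5: "ac" => no
  Position 6: "cc" => no
  Position 7: "ca" => no
  Position 8: "ac" => no
Total occurrences: 0

0


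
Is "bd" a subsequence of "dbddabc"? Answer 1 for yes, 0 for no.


Check if "bd" is a subsequence of "dbddabc"
Greedy scan:
  Position 0 ('d'): no match needed
  Position 1 ('b'): matches sub[0] = 'b'
  Position 2 ('d'): matches sub[1] = 'd'
  Position 3 ('d'): no match needed
  Position 4 ('a'): no match needed
  Position 5 ('b'): no match needed
  Position 6 ('c'): no match needed
All 2 characters matched => is a subsequence

1


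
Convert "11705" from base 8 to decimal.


Input: "11705" in base 8
Positional expansion:
  Digit '1' (value 1) x 8^4 = 4096
  Digit '1' (value 1) x 8^3 = 512
  Digit '7' (value 7) x 8^2 = 448
  Digit '0' (value 0) x 8^1 = 0
  Digit '5' (value 5) x 8^0 = 5
Sum = 5061

5061


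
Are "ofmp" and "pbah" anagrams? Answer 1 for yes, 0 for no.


Strings: "ofmp", "pbah"
Sorted first:  fmop
Sorted second: abhp
Differ at position 0: 'f' vs 'a' => not anagrams

0


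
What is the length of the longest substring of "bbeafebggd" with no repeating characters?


Input: "bbeafebggd"
Sliding window (track last position of each char):
  Position 0 ('b'): window [0,0] length 1 -- new best
  Position 1 ('b'): repeat (last at 0), move window start to 1
  Position 1 ('b'): window [1,1] length 1
  Position 2 ('e'): window [1,2] length 2 -- new best
  Position 3 ('a'): window [1,3] length 3 -- new best
  Position 4 ('f'): window [1,4] length 4 -- new best
  Position 5 ('e'): repeat (last at 2), move window start to 3
  Position 5 ('e'): window [3,5] length 3
  Position 6 ('b'): window [3,6] length 4
  Position 7 ('g'): window [3,7] length 5 -- new best
  Position 8 ('g'): repeat (last at 7), move window start to 8
  Position 8 ('g'): window [8,8] length 1
  Position 9 ('d'): window [8,9] length 2
Longest substring with no repeats: "afebg" with length 5

5


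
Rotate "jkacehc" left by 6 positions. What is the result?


Input: "jkacehc", rotate left by 6
First 6 characters: "jkaceh"
Remaining characters: "c"
Concatenate remaining + first: "c" + "jkaceh" = "cjkaceh"

cjkaceh


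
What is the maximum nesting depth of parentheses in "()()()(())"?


Input: "()()()(())"
Tracking depth:
  Position 0 '(': depth becomes 1
  Position 1 ')': depth becomes 0
  Position 2 '(': depth becomes 1
  Position 3 ')': depth becomes 0
  Position 4 '(': depth becomes 1
  Position 5 ')': depth becomes 0
  Position 6 '(': depth becomes 1
  Position 7 '(': depth becomes 2
  Position 8 ')': depth becomes 1
  Position 9 ')': depth becomes 0
Maximum depth reached: 2

2


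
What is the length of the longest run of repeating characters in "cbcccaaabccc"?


Input: "cbcccaaabccc"
Scanning for longest run:
  Position 1 ('b'): new char, reset run to 1
  Position 2 ('c'): new char, reset run to 1
  Position 3 ('c'): continues run of 'c', length=2
  Position 4 ('c'): continues run of 'c', length=3
  Position 5 ('a'): new char, reset run to 1
  Position 6 ('a'): continues run of 'a', length=2
  Position 7 ('a'): continues run of 'a', length=3
  Position 8 ('b'): new char, reset run to 1
  Position 9 ('c'): new char, reset run to 1
  Position 10 ('c'): continues run of 'c', length=2
  Position 11 ('c'): continues run of 'c', length=3
Longest run: 'c' with length 3

3


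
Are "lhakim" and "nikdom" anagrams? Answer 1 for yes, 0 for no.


Strings: "lhakim", "nikdom"
Sorted first:  ahiklm
Sorted second: dikmno
Differ at position 0: 'a' vs 'd' => not anagrams

0


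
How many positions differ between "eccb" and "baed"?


Comparing "eccb" and "baed" position by position:
  Position 0: 'e' vs 'b' => DIFFER
  Position 1: 'c' vs 'a' => DIFFER
  Position 2: 'c' vs 'e' => DIFFER
  Position 3: 'b' vs 'd' => DIFFER
Positions that differ: 4

4


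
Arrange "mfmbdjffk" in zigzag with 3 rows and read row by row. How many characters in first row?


Zigzag "mfmbdjffk" into 3 rows:
Placing characters:
  'm' => row 0
  'f' => row 1
  'm' => row 2
  'b' => row 1
  'd' => row 0
  'j' => row 1
  'f' => row 2
  'f' => row 1
  'k' => row 0
Rows:
  Row 0: "mdk"
  Row 1: "fbjf"
  Row 2: "mf"
First row length: 3

3


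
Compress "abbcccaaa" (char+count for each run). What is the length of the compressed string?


Input: abbcccaaa
Runs:
  'a' x 1 => "a1"
  'b' x 2 => "b2"
  'c' x 3 => "c3"
  'a' x 3 => "a3"
Compressed: "a1b2c3a3"
Compressed length: 8

8


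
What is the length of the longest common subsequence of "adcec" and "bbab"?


LCS of "adcec" and "bbab"
DP table:
           b    b    a    b
      0    0    0    0    0
  a   0    0    0    1    1
  d   0    0    0    1    1
  c   0    0    0    1    1
  e   0    0    0    1    1
  c   0    0    0    1    1
LCS length = dp[5][4] = 1

1


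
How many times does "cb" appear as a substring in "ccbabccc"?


Searching for "cb" in "ccbabccc"
Scanning each position:
  Position 0: "cc" => no
  Position 1: "cb" => MATCH
  Position 2: "ba" => no
  Position 3: "ab" => no
  Position 4: "bc" => no
  Position 5: "cc" => no
  Position 6: "cc" => no
Total occurrences: 1

1


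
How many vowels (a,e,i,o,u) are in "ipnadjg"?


Input: ipnadjg
Checking each character:
  'i' at position 0: vowel (running total: 1)
  'p' at position 1: consonant
  'n' at position 2: consonant
  'a' at position 3: vowel (running total: 2)
  'd' at position 4: consonant
  'j' at position 5: consonant
  'g' at position 6: consonant
Total vowels: 2

2


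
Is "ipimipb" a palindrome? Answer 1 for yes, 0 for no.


Input: ipimipb
Reversed: bpimipi
  Compare pos 0 ('i') with pos 6 ('b'): MISMATCH
  Compare pos 1 ('p') with pos 5 ('p'): match
  Compare pos 2 ('i') with pos 4 ('i'): match
Result: not a palindrome

0


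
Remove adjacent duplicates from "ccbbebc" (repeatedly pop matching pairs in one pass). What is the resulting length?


Input: ccbbebc
Stack-based adjacent duplicate removal:
  Read 'c': push. Stack: c
  Read 'c': matches stack top 'c' => pop. Stack: (empty)
  Read 'b': push. Stack: b
  Read 'b': matches stack top 'b' => pop. Stack: (empty)
  Read 'e': push. Stack: e
  Read 'b': push. Stack: eb
  Read 'c': push. Stack: ebc
Final stack: "ebc" (length 3)

3


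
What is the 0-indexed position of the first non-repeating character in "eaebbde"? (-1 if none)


Input: eaebbde
Character frequencies:
  'a': 1
  'b': 2
  'd': 1
  'e': 3
Scanning left to right for freq == 1:
  Position 0 ('e'): freq=3, skip
  Position 1 ('a'): unique! => answer = 1

1


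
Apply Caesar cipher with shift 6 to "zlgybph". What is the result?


Caesar cipher: shift "zlgybph" by 6
  'z' (pos 25) + 6 = pos 5 = 'f'
  'l' (pos 11) + 6 = pos 17 = 'r'
  'g' (pos 6) + 6 = pos 12 = 'm'
  'y' (pos 24) + 6 = pos 4 = 'e'
  'b' (pos 1) + 6 = pos 7 = 'h'
  'p' (pos 15) + 6 = pos 21 = 'v'
  'h' (pos 7) + 6 = pos 13 = 'n'
Result: frmehvn

frmehvn


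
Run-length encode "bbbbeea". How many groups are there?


Input: bbbbeea
Scanning for consecutive runs:
  Group 1: 'b' x 4 (positions 0-3)
  Group 2: 'e' x 2 (positions 4-5)
  Group 3: 'a' x 1 (positions 6-6)
Total groups: 3

3


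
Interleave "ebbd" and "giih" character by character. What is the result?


Interleaving "ebbd" and "giih":
  Position 0: 'e' from first, 'g' from second => "eg"
  Position 1: 'b' from first, 'i' from second => "bi"
  Position 2: 'b' from first, 'i' from second => "bi"
  Position 3: 'd' from first, 'h' from second => "dh"
Result: egbibidh

egbibidh


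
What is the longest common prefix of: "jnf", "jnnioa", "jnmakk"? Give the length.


Words: jnf, jnnioa, jnmakk
  Position 0: all 'j' => match
  Position 1: all 'n' => match
  Position 2: ('f', 'n', 'm') => mismatch, stop
LCP = "jn" (length 2)

2


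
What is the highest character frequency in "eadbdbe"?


Input: eadbdbe
Character counts:
  'a': 1
  'b': 2
  'd': 2
  'e': 2
Maximum frequency: 2

2


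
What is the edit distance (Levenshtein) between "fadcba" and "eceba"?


Computing edit distance: "fadcba" -> "eceba"
DP table:
           e    c    e    b    a
      0    1    2    3    4    5
  f   1    1    2    3    4    5
  a   2    2    2    3    4    4
  d   3    3    3    3    4    5
  c   4    4    3    4    4    5
  b   5    5    4    4    4    5
  a   6    6    5    5    5    4
Edit distance = dp[6][5] = 4

4


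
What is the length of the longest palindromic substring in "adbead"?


Input: "adbead"
Checking substrings for palindromes:
  No multi-char palindromic substrings found
Longest palindromic substring: "a" with length 1

1


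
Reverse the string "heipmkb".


Input: heipmkb
Reading characters right to left:
  Position 6: 'b'
  Position 5: 'k'
  Position 4: 'm'
  Position 3: 'p'
  Position 2: 'i'
  Position 1: 'e'
  Position 0: 'h'
Reversed: bkmpieh

bkmpieh


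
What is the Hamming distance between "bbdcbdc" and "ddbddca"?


Comparing "bbdcbdc" and "ddbddca" position by position:
  Position 0: 'b' vs 'd' => differ
  Position 1: 'b' vs 'd' => differ
  Position 2: 'd' vs 'b' => differ
  Position 3: 'c' vs 'd' => differ
  Position 4: 'b' vs 'd' => differ
  Position 5: 'd' vs 'c' => differ
  Position 6: 'c' vs 'a' => differ
Total differences (Hamming distance): 7

7


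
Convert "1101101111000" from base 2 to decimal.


Input: "1101101111000" in base 2
Positional expansion:
  Digit '1' (value 1) x 2^12 = 4096
  Digit '1' (value 1) x 2^11 = 2048
  Digit '0' (value 0) x 2^10 = 0
  Digit '1' (value 1) x 2^9 = 512
  Digit '1' (value 1) x 2^8 = 256
  Digit '0' (value 0) x 2^7 = 0
  Digit '1' (value 1) x 2^6 = 64
  Digit '1' (value 1) x 2^5 = 32
  Digit '1' (value 1) x 2^4 = 16
  Digit '1' (value 1) x 2^3 = 8
  Digit '0' (value 0) x 2^2 = 0
  Digit '0' (value 0) x 2^1 = 0
  Digit '0' (value 0) x 2^0 = 0
Sum = 7032

7032


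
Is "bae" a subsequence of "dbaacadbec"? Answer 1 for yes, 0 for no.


Check if "bae" is a subsequence of "dbaacadbec"
Greedy scan:
  Position 0 ('d'): no match needed
  Position 1 ('b'): matches sub[0] = 'b'
  Position 2 ('a'): matches sub[1] = 'a'
  Position 3 ('a'): no match needed
  Position 4 ('c'): no match needed
  Position 5 ('a'): no match needed
  Position 6 ('d'): no match needed
  Position 7 ('b'): no match needed
  Position 8 ('e'): matches sub[2] = 'e'
  Position 9 ('c'): no match needed
All 3 characters matched => is a subsequence

1


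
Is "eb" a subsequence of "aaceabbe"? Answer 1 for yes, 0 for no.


Check if "eb" is a subsequence of "aaceabbe"
Greedy scan:
  Position 0 ('a'): no match needed
  Position 1 ('a'): no match needed
  Position 2 ('c'): no match needed
  Position 3 ('e'): matches sub[0] = 'e'
  Position 4 ('a'): no match needed
  Position 5 ('b'): matches sub[1] = 'b'
  Position 6 ('b'): no match needed
  Position 7 ('e'): no match needed
All 2 characters matched => is a subsequence

1


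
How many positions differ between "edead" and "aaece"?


Comparing "edead" and "aaece" position by position:
  Position 0: 'e' vs 'a' => DIFFER
  Position 1: 'd' vs 'a' => DIFFER
  Position 2: 'e' vs 'e' => same
  Position 3: 'a' vs 'c' => DIFFER
  Position 4: 'd' vs 'e' => DIFFER
Positions that differ: 4

4


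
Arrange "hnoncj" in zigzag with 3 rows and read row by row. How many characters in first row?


Zigzag "hnoncj" into 3 rows:
Placing characters:
  'h' => row 0
  'n' => row 1
  'o' => row 2
  'n' => row 1
  'c' => row 0
  'j' => row 1
Rows:
  Row 0: "hc"
  Row 1: "nnj"
  Row 2: "o"
First row length: 2

2


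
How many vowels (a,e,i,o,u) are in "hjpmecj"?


Input: hjpmecj
Checking each character:
  'h' at position 0: consonant
  'j' at position 1: consonant
  'p' at position 2: consonant
  'm' at position 3: consonant
  'e' at position 4: vowel (running total: 1)
  'c' at position 5: consonant
  'j' at position 6: consonant
Total vowels: 1

1


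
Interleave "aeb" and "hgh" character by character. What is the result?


Interleaving "aeb" and "hgh":
  Position 0: 'a' from first, 'h' from second => "ah"
  Position 1: 'e' from first, 'g' from second => "eg"
  Position 2: 'b' from first, 'h' from second => "bh"
Result: ahegbh

ahegbh


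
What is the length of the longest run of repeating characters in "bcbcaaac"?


Input: "bcbcaaac"
Scanning for longest run:
  Position 1 ('c'): new char, reset run to 1
  Position 2 ('b'): new char, reset run to 1
  Position 3 ('c'): new char, reset run to 1
  Position 4 ('a'): new char, reset run to 1
  Position 5 ('a'): continues run of 'a', length=2
  Position 6 ('a'): continues run of 'a', length=3
  Position 7 ('c'): new char, reset run to 1
Longest run: 'a' with length 3

3


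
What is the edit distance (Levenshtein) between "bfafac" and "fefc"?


Computing edit distance: "bfafac" -> "fefc"
DP table:
           f    e    f    c
      0    1    2    3    4
  b   1    1    2    3    4
  f   2    1    2    2    3
  a   3    2    2    3    3
  f   4    3    3    2    3
  a   5    4    4    3    3
  c   6    5    5    4    3
Edit distance = dp[6][4] = 3

3


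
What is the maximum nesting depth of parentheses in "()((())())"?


Input: "()((())())"
Tracking depth:
  Position 0 '(': depth becomes 1
  Position 1 ')': depth becomes 0
  Position 2 '(': depth becomes 1
  Position 3 '(': depth becomes 2
  Position 4 '(': depth becomes 3
  Position 5 ')': depth becomes 2
  Position 6 ')': depth becomes 1
  Position 7 '(': depth becomes 2
  Position 8 ')': depth becomes 1
  Position 9 ')': depth becomes 0
Maximum depth reached: 3

3


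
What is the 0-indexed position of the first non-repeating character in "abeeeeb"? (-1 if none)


Input: abeeeeb
Character frequencies:
  'a': 1
  'b': 2
  'e': 4
Scanning left to right for freq == 1:
  Position 0 ('a'): unique! => answer = 0

0


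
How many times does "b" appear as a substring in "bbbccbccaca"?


Searching for "b" in "bbbccbccaca"
Scanning each position:
  Position 0: "b" => MATCH
  Position 1: "b" => MATCH
  Position 2: "b" => MATCH
  Position 3: "c" => no
  Position 4: "c" => no
  Position 5: "b" => MATCH
  Position 6: "c" => no
  Position 7: "c" => no
  Position 8: "a" => no
  Position 9: "c" => no
  Position 10: "a" => no
Total occurrences: 4

4


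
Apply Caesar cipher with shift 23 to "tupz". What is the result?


Caesar cipher: shift "tupz" by 23
  't' (pos 19) + 23 = pos 16 = 'q'
  'u' (pos 20) + 23 = pos 17 = 'r'
  'p' (pos 15) + 23 = pos 12 = 'm'
  'z' (pos 25) + 23 = pos 22 = 'w'
Result: qrmw

qrmw


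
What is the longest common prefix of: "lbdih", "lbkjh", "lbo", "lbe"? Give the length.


Words: lbdih, lbkjh, lbo, lbe
  Position 0: all 'l' => match
  Position 1: all 'b' => match
  Position 2: ('d', 'k', 'o', 'e') => mismatch, stop
LCP = "lb" (length 2)

2


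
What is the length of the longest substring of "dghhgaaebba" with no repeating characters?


Input: "dghhgaaebba"
Sliding window (track last position of each char):
  Position 0 ('d'): window [0,0] length 1 -- new best
  Position 1 ('g'): window [0,1] length 2 -- new best
  Position 2 ('h'): window [0,2] length 3 -- new best
  Position 3 ('h'): repeat (last at 2), move window start to 3
  Position 3 ('h'): window [3,3] length 1
  Position 4 ('g'): window [3,4] length 2
  Position 5 ('a'): window [3,5] length 3
  Position 6 ('a'): repeat (last at 5), move window start to 6
  Position 6 ('a'): window [6,6] length 1
  Position 7 ('e'): window [6,7] length 2
  Position 8 ('b'): window [6,8] length 3
  Position 9 ('b'): repeat (last at 8), move window start to 9
  Position 9 ('b'): window [9,9] length 1
  Position 10 ('a'): window [9,10] length 2
Longest substring with no repeats: "dgh" with length 3

3


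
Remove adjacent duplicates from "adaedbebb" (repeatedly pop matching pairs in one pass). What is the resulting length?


Input: adaedbebb
Stack-based adjacent duplicate removal:
  Read 'a': push. Stack: a
  Read 'd': push. Stack: ad
  Read 'a': push. Stack: ada
  Read 'e': push. Stack: adae
  Read 'd': push. Stack: adaed
  Read 'b': push. Stack: adaedb
  Read 'e': push. Stack: adaedbe
  Read 'b': push. Stack: adaedbeb
  Read 'b': matches stack top 'b' => pop. Stack: adaedbe
Final stack: "adaedbe" (length 7)

7


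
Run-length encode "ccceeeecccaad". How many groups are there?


Input: ccceeeecccaad
Scanning for consecutive runs:
  Group 1: 'c' x 3 (positions 0-2)
  Group 2: 'e' x 4 (positions 3-6)
  Group 3: 'c' x 3 (positions 7-9)
  Group 4: 'a' x 2 (positions 10-11)
  Group 5: 'd' x 1 (positions 12-12)
Total groups: 5

5


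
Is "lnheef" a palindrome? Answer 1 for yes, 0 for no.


Input: lnheef
Reversed: feehnl
  Compare pos 0 ('l') with pos 5 ('f'): MISMATCH
  Compare pos 1 ('n') with pos 4 ('e'): MISMATCH
  Compare pos 2 ('h') with pos 3 ('e'): MISMATCH
Result: not a palindrome

0


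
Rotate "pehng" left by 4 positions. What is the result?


Input: "pehng", rotate left by 4
First 4 characters: "pehn"
Remaining characters: "g"
Concatenate remaining + first: "g" + "pehn" = "gpehn"

gpehn


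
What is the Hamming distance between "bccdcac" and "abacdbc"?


Comparing "bccdcac" and "abacdbc" position by position:
  Position 0: 'b' vs 'a' => differ
  Position 1: 'c' vs 'b' => differ
  Position 2: 'c' vs 'a' => differ
  Position 3: 'd' vs 'c' => differ
  Position 4: 'c' vs 'd' => differ
  Position 5: 'a' vs 'b' => differ
  Position 6: 'c' vs 'c' => same
Total differences (Hamming distance): 6

6


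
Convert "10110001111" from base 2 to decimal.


Input: "10110001111" in base 2
Positional expansion:
  Digit '1' (value 1) x 2^10 = 1024
  Digit '0' (value 0) x 2^9 = 0
  Digit '1' (value 1) x 2^8 = 256
  Digit '1' (value 1) x 2^7 = 128
  Digit '0' (value 0) x 2^6 = 0
  Digit '0' (value 0) x 2^5 = 0
  Digit '0' (value 0) x 2^4 = 0
  Digit '1' (value 1) x 2^3 = 8
  Digit '1' (value 1) x 2^2 = 4
  Digit '1' (value 1) x 2^1 = 2
  Digit '1' (value 1) x 2^0 = 1
Sum = 1423

1423


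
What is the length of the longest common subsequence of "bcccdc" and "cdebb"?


LCS of "bcccdc" and "cdebb"
DP table:
           c    d    e    b    b
      0    0    0    0    0    0
  b   0    0    0    0    1    1
  c   0    1    1    1    1    1
  c   0    1    1    1    1    1
  c   0    1    1    1    1    1
  d   0    1    2    2    2    2
  c   0    1    2    2    2    2
LCS length = dp[6][5] = 2

2


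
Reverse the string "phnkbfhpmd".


Input: phnkbfhpmd
Reading characters right to left:
  Position 9: 'd'
  Position 8: 'm'
  Position 7: 'p'
  Position 6: 'h'
  Position 5: 'f'
  Position 4: 'b'
  Position 3: 'k'
  Position 2: 'n'
  Position 1: 'h'
  Position 0: 'p'
Reversed: dmphfbknhp

dmphfbknhp


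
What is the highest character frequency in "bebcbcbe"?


Input: bebcbcbe
Character counts:
  'b': 4
  'c': 2
  'e': 2
Maximum frequency: 4

4


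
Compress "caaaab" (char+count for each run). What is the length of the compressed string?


Input: caaaab
Runs:
  'c' x 1 => "c1"
  'a' x 4 => "a4"
  'b' x 1 => "b1"
Compressed: "c1a4b1"
Compressed length: 6

6


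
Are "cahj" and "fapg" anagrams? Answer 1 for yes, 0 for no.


Strings: "cahj", "fapg"
Sorted first:  achj
Sorted second: afgp
Differ at position 1: 'c' vs 'f' => not anagrams

0


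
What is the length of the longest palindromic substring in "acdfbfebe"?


Input: "acdfbfebe"
Checking substrings for palindromes:
  [3:6] "fbf" (len 3) => palindrome
  [6:9] "ebe" (len 3) => palindrome
Longest palindromic substring: "fbf" with length 3

3


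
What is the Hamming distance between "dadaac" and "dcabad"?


Comparing "dadaac" and "dcabad" position by position:
  Position 0: 'd' vs 'd' => same
  Position 1: 'a' vs 'c' => differ
  Position 2: 'd' vs 'a' => differ
  Position 3: 'a' vs 'b' => differ
  Position 4: 'a' vs 'a' => same
  Position 5: 'c' vs 'd' => differ
Total differences (Hamming distance): 4

4


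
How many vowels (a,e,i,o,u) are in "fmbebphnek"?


Input: fmbebphnek
Checking each character:
  'f' at position 0: consonant
  'm' at position 1: consonant
  'b' at position 2: consonant
  'e' at position 3: vowel (running total: 1)
  'b' at position 4: consonant
  'p' at position 5: consonant
  'h' at position 6: consonant
  'n' at position 7: consonant
  'e' at position 8: vowel (running total: 2)
  'k' at position 9: consonant
Total vowels: 2

2


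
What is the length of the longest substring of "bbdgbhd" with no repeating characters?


Input: "bbdgbhd"
Sliding window (track last position of each char):
  Position 0 ('b'): window [0,0] length 1 -- new best
  Position 1 ('b'): repeat (last at 0), move window start to 1
  Position 1 ('b'): window [1,1] length 1
  Position 2 ('d'): window [1,2] length 2 -- new best
  Position 3 ('g'): window [1,3] length 3 -- new best
  Position 4 ('b'): repeat (last at 1), move window start to 2
  Position 4 ('b'): window [2,4] length 3
  Position 5 ('h'): window [2,5] length 4 -- new best
  Position 6 ('d'): repeat (last at 2), move window start to 3
  Position 6 ('d'): window [3,6] length 4
Longest substring with no repeats: "dgbh" with length 4

4


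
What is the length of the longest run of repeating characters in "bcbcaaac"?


Input: "bcbcaaac"
Scanning for longest run:
  Position 1 ('c'): new char, reset run to 1
  Position 2 ('b'): new char, reset run to 1
  Position 3 ('c'): new char, reset run to 1
  Position 4 ('a'): new char, reset run to 1
  Position 5 ('a'): continues run of 'a', length=2
  Position 6 ('a'): continues run of 'a', length=3
  Position 7 ('c'): new char, reset run to 1
Longest run: 'a' with length 3

3


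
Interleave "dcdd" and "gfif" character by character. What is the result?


Interleaving "dcdd" and "gfif":
  Position 0: 'd' from first, 'g' from second => "dg"
  Position 1: 'c' from first, 'f' from second => "cf"
  Position 2: 'd' from first, 'i' from second => "di"
  Position 3: 'd' from first, 'f' from second => "df"
Result: dgcfdidf

dgcfdidf
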